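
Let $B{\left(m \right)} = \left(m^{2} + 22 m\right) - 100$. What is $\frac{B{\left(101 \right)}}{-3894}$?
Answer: $- \frac{12323}{3894} \approx -3.1646$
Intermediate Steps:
$B{\left(m \right)} = -100 + m^{2} + 22 m$
$\frac{B{\left(101 \right)}}{-3894} = \frac{-100 + 101^{2} + 22 \cdot 101}{-3894} = \left(-100 + 10201 + 2222\right) \left(- \frac{1}{3894}\right) = 12323 \left(- \frac{1}{3894}\right) = - \frac{12323}{3894}$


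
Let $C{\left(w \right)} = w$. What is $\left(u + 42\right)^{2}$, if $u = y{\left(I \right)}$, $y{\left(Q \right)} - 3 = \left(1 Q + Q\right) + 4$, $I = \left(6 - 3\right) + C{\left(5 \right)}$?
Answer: $4225$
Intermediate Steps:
$I = 8$ ($I = \left(6 - 3\right) + 5 = 3 + 5 = 8$)
$y{\left(Q \right)} = 7 + 2 Q$ ($y{\left(Q \right)} = 3 + \left(\left(1 Q + Q\right) + 4\right) = 3 + \left(\left(Q + Q\right) + 4\right) = 3 + \left(2 Q + 4\right) = 3 + \left(4 + 2 Q\right) = 7 + 2 Q$)
$u = 23$ ($u = 7 + 2 \cdot 8 = 7 + 16 = 23$)
$\left(u + 42\right)^{2} = \left(23 + 42\right)^{2} = 65^{2} = 4225$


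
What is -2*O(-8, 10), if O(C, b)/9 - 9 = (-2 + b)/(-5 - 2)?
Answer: -990/7 ≈ -141.43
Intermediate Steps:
O(C, b) = 585/7 - 9*b/7 (O(C, b) = 81 + 9*((-2 + b)/(-5 - 2)) = 81 + 9*((-2 + b)/(-7)) = 81 + 9*((-2 + b)*(-⅐)) = 81 + 9*(2/7 - b/7) = 81 + (18/7 - 9*b/7) = 585/7 - 9*b/7)
-2*O(-8, 10) = -2*(585/7 - 9/7*10) = -2*(585/7 - 90/7) = -2*495/7 = -990/7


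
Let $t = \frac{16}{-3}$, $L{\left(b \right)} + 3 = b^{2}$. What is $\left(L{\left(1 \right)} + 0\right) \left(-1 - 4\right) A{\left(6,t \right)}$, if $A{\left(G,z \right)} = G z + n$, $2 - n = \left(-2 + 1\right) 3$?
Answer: $-270$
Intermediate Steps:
$n = 5$ ($n = 2 - \left(-2 + 1\right) 3 = 2 - \left(-1\right) 3 = 2 - -3 = 2 + 3 = 5$)
$L{\left(b \right)} = -3 + b^{2}$
$t = - \frac{16}{3}$ ($t = 16 \left(- \frac{1}{3}\right) = - \frac{16}{3} \approx -5.3333$)
$A{\left(G,z \right)} = 5 + G z$ ($A{\left(G,z \right)} = G z + 5 = 5 + G z$)
$\left(L{\left(1 \right)} + 0\right) \left(-1 - 4\right) A{\left(6,t \right)} = \left(\left(-3 + 1^{2}\right) + 0\right) \left(-1 - 4\right) \left(5 + 6 \left(- \frac{16}{3}\right)\right) = \left(\left(-3 + 1\right) + 0\right) \left(-5\right) \left(5 - 32\right) = \left(-2 + 0\right) \left(-5\right) \left(-27\right) = \left(-2\right) \left(-5\right) \left(-27\right) = 10 \left(-27\right) = -270$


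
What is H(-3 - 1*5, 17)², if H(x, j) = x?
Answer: 64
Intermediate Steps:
H(-3 - 1*5, 17)² = (-3 - 1*5)² = (-3 - 5)² = (-8)² = 64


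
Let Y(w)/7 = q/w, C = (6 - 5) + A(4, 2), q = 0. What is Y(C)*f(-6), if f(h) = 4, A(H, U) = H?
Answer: 0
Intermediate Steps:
C = 5 (C = (6 - 5) + 4 = 1 + 4 = 5)
Y(w) = 0 (Y(w) = 7*(0/w) = 7*0 = 0)
Y(C)*f(-6) = 0*4 = 0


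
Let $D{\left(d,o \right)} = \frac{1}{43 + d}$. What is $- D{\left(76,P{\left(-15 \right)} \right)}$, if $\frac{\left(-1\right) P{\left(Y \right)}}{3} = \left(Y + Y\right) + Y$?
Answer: $- \frac{1}{119} \approx -0.0084034$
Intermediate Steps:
$P{\left(Y \right)} = - 9 Y$ ($P{\left(Y \right)} = - 3 \left(\left(Y + Y\right) + Y\right) = - 3 \left(2 Y + Y\right) = - 3 \cdot 3 Y = - 9 Y$)
$- D{\left(76,P{\left(-15 \right)} \right)} = - \frac{1}{43 + 76} = - \frac{1}{119}$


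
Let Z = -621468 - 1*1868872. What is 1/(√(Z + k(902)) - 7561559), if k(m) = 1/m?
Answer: -6820526218/51573813654740541 - I*√2026150584458/51573813654740541 ≈ -1.3225e-7 - 2.76e-11*I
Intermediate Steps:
Z = -2490340 (Z = -621468 - 1868872 = -2490340)
1/(√(Z + k(902)) - 7561559) = 1/(√(-2490340 + 1/902) - 7561559) = 1/(√(-2246286679/902) - 7561559) = 1/(I*√2026150584458/902 - 7561559) = 1/(-7561559 + I*√2026150584458/902)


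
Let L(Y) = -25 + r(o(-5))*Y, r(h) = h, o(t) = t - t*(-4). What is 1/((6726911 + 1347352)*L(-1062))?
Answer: 1/214169826075 ≈ 4.6692e-12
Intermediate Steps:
o(t) = 5*t (o(t) = t + 4*t = 5*t)
L(Y) = -25 - 25*Y (L(Y) = -25 + (5*(-5))*Y = -25 - 25*Y)
1/((6726911 + 1347352)*L(-1062)) = 1/((6726911 + 1347352)*(-25 - 25*(-1062))) = 1/(8074263*(-25 + 26550)) = (1/8074263)/26525 = (1/8074263)*(1/26525) = 1/214169826075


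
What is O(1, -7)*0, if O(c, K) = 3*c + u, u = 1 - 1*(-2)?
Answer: 0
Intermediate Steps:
u = 3 (u = 1 + 2 = 3)
O(c, K) = 3 + 3*c (O(c, K) = 3*c + 3 = 3 + 3*c)
O(1, -7)*0 = (3 + 3*1)*0 = (3 + 3)*0 = 6*0 = 0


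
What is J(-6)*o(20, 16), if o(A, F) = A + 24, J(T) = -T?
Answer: 264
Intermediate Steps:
o(A, F) = 24 + A
J(-6)*o(20, 16) = (-1*(-6))*(24 + 20) = 6*44 = 264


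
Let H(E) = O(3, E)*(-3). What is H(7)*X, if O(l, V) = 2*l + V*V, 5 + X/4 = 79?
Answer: -48840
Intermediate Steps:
X = 296 (X = -20 + 4*79 = -20 + 316 = 296)
O(l, V) = V² + 2*l (O(l, V) = 2*l + V² = V² + 2*l)
H(E) = -18 - 3*E² (H(E) = (E² + 2*3)*(-3) = (E² + 6)*(-3) = (6 + E²)*(-3) = -18 - 3*E²)
H(7)*X = (-18 - 3*7²)*296 = (-18 - 3*49)*296 = (-18 - 147)*296 = -165*296 = -48840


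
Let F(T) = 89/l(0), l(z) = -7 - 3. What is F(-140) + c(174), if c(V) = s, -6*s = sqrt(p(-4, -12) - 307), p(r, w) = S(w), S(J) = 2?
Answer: -89/10 - I*sqrt(305)/6 ≈ -8.9 - 2.9107*I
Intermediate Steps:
l(z) = -10
p(r, w) = 2
F(T) = -89/10 (F(T) = 89/(-10) = 89*(-1/10) = -89/10)
s = -I*sqrt(305)/6 (s = -sqrt(2 - 307)/6 = -I*sqrt(305)/6 ≈ -2.9107*I)
c(V) = -I*sqrt(305)/6
F(-140) + c(174) = -89/10 - I*sqrt(305)/6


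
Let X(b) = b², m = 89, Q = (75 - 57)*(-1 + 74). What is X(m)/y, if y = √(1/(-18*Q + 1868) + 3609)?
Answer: 15842*√428156105930/78618455 ≈ 131.85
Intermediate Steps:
Q = 1314 (Q = 18*73 = 1314)
y = √428156105930/10892 (y = √(1/(-18*1314 + 1868) + 3609) = √(1/(-23652 + 1868) + 3609) = √(1/(-21784) + 3609) = √(-1/21784 + 3609) = √(78618455/21784) = √428156105930/10892 ≈ 60.075)
X(m)/y = 89²/((√428156105930/10892)) = 7921*(2*√428156105930/78618455) = 15842*√428156105930/78618455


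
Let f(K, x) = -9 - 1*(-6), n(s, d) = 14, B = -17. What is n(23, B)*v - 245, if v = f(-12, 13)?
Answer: -287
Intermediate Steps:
f(K, x) = -3 (f(K, x) = -9 + 6 = -3)
v = -3
n(23, B)*v - 245 = 14*(-3) - 245 = -42 - 245 = -287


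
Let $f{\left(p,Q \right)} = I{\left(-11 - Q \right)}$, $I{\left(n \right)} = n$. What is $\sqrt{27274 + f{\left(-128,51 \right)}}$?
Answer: $2 \sqrt{6803} \approx 164.96$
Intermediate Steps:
$f{\left(p,Q \right)} = -11 - Q$
$\sqrt{27274 + f{\left(-128,51 \right)}} = \sqrt{27274 - 62} = \sqrt{27212} = 2 \sqrt{6803}$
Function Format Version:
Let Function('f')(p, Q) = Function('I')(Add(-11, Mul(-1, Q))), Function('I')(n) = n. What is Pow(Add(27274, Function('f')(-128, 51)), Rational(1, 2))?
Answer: Mul(2, Pow(6803, Rational(1, 2))) ≈ 164.96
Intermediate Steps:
Function('f')(p, Q) = Add(-11, Mul(-1, Q))
Pow(Add(27274, Function('f')(-128, 51)), Rational(1, 2)) = Pow(Add(27274, Add(-11, Mul(-1, 51))), Rational(1, 2)) = Pow(Add(27274, Add(-11, -51)), Rational(1, 2)) = Pow(Add(27274, -62), Rational(1, 2)) = Pow(27212, Rational(1, 2)) = Mul(2, Pow(6803, Rational(1, 2)))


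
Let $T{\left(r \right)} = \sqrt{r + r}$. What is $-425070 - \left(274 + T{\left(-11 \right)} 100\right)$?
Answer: $-425344 - 100 i \sqrt{22} \approx -4.2534 \cdot 10^{5} - 469.04 i$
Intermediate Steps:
$T{\left(r \right)} = \sqrt{2} \sqrt{r}$ ($T{\left(r \right)} = \sqrt{2 r} = \sqrt{2} \sqrt{r}$)
$-425070 - \left(274 + T{\left(-11 \right)} 100\right) = -425070 - \left(274 + \sqrt{2} \sqrt{-11} \cdot 100\right) = -425070 - \left(274 + \sqrt{2} i \sqrt{11} \cdot 100\right) = -425070 - \left(274 + i \sqrt{22} \cdot 100\right) = -425070 - \left(274 + 100 i \sqrt{22}\right) = -425344 - 100 i \sqrt{22}$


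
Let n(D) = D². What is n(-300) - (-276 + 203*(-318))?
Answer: 154830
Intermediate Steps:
n(-300) - (-276 + 203*(-318)) = (-300)² - (-276 + 203*(-318)) = 90000 - (-276 - 64554) = 90000 - 1*(-64830) = 90000 + 64830 = 154830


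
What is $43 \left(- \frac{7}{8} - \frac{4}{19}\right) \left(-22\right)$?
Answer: $\frac{78045}{76} \approx 1026.9$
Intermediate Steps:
$43 \left(- \frac{7}{8} - \frac{4}{19}\right) \left(-22\right) = 43 \left(- \frac{165}{152}\right) \left(-22\right) = \left(- \frac{7095}{152}\right) \left(-22\right) = \frac{78045}{76}$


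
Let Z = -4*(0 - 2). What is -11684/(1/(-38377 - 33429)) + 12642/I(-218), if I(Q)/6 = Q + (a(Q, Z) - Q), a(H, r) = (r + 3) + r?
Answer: 15940646883/19 ≈ 8.3898e+8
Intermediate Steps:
Z = 8 (Z = -4*(-2) = 8)
a(H, r) = 3 + 2*r (a(H, r) = (3 + r) + r = 3 + 2*r)
I(Q) = 114 (I(Q) = 6*(Q + ((3 + 2*8) - Q)) = 6*(Q + ((3 + 16) - Q)) = 6*(Q + (19 - Q)) = 6*19 = 114)
-11684/(1/(-38377 - 33429)) + 12642/I(-218) = -11684/(1/(-38377 - 33429)) + 12642/114 = -11684/(1/(-71806)) + 12642*(1/114) = -11684/(-1/71806) + 2107/19 = -11684*(-71806) + 2107/19 = 838981304 + 2107/19 = 15940646883/19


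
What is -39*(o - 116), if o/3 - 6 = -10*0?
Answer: 3822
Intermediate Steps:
o = 18 (o = 18 + 3*(-10*0) = 18 + 3*0 = 18 + 0 = 18)
-39*(o - 116) = -39*(18 - 116) = -39*(-98) = 3822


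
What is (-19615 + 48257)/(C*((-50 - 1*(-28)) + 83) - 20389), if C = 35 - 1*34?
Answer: -14321/10164 ≈ -1.4090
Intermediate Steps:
C = 1 (C = 35 - 34 = 1)
(-19615 + 48257)/(C*((-50 - 1*(-28)) + 83) - 20389) = (-19615 + 48257)/(1*((-50 - 1*(-28)) + 83) - 20389) = 28642/(1*((-50 + 28) + 83) - 20389) = 28642/(1*(-22 + 83) - 20389) = 28642/(1*61 - 20389) = 28642/(61 - 20389) = 28642/(-20328) = 28642*(-1/20328) = -14321/10164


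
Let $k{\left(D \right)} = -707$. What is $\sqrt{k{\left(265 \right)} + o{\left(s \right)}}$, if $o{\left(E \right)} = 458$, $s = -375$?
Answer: $i \sqrt{249} \approx 15.78 i$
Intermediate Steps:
$\sqrt{k{\left(265 \right)} + o{\left(s \right)}} = \sqrt{-707 + 458} = \sqrt{-249} = i \sqrt{249}$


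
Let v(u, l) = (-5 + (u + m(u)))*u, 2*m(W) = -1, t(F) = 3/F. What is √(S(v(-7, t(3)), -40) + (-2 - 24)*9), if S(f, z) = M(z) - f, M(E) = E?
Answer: I*√1446/2 ≈ 19.013*I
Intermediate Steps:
m(W) = -½ (m(W) = (½)*(-1) = -½)
v(u, l) = u*(-11/2 + u) (v(u, l) = (-5 + (u - ½))*u = (-5 + (-½ + u))*u = (-11/2 + u)*u = u*(-11/2 + u))
S(f, z) = z - f
√(S(v(-7, t(3)), -40) + (-2 - 24)*9) = √((-40 - (-7)*(-11 + 2*(-7))/2) + (-2 - 24)*9) = √((-40 - (-7)*(-11 - 14)/2) - 26*9) = √((-40 - (-7)*(-25)/2) - 234) = √((-40 - 1*175/2) - 234) = √((-40 - 175/2) - 234) = √(-255/2 - 234) = √(-723/2) = I*√1446/2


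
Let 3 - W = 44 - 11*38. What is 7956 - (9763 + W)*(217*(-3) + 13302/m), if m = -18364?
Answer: 30376080306/4591 ≈ 6.6164e+6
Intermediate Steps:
W = 377 (W = 3 - (44 - 11*38) = 3 - (44 - 418) = 3 - 1*(-374) = 3 + 374 = 377)
7956 - (9763 + W)*(217*(-3) + 13302/m) = 7956 - (9763 + 377)*(217*(-3) + 13302/(-18364)) = 7956 - 10140*(-651 + 13302*(-1/18364)) = 7956 - 10140*(-651 - 6651/9182) = 7956 - 10140*(-5984133)/9182 = 7956 - 1*(-30339554310/4591) = 7956 + 30339554310/4591 = 30376080306/4591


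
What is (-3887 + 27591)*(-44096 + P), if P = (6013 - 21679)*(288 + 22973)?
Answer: -8638944655088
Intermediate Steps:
P = -364406826 (P = -15666*23261 = -364406826)
(-3887 + 27591)*(-44096 + P) = (-3887 + 27591)*(-44096 - 364406826) = 23704*(-364450922) = -8638944655088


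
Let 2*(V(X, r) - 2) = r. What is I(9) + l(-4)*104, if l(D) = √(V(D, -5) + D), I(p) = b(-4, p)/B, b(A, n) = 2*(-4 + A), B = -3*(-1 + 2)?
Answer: 16/3 + 156*I*√2 ≈ 5.3333 + 220.62*I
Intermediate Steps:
B = -3 (B = -3*1 = -3)
V(X, r) = 2 + r/2
b(A, n) = -8 + 2*A
I(p) = 16/3 (I(p) = (-8 + 2*(-4))/(-3) = (-8 - 8)*(-⅓) = -16*(-⅓) = 16/3)
l(D) = √(-½ + D) (l(D) = √((2 + (½)*(-5)) + D) = √((2 - 5/2) + D) = √(-½ + D))
I(9) + l(-4)*104 = 16/3 + (√(-2 + 4*(-4))/2)*104 = 16/3 + (√(-2 - 16)/2)*104 = 16/3 + (√(-18)/2)*104 = 16/3 + ((3*I*√2)/2)*104 = 16/3 + (3*I*√2/2)*104 = 16/3 + 156*I*√2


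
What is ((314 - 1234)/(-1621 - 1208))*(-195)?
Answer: -2600/41 ≈ -63.415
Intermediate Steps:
((314 - 1234)/(-1621 - 1208))*(-195) = -920/(-2829)*(-195) = -920*(-1/2829)*(-195) = (40/123)*(-195) = -2600/41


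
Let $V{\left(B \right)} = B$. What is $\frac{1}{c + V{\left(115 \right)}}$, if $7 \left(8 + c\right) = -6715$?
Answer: $- \frac{7}{5966} \approx -0.0011733$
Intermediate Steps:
$c = - \frac{6771}{7}$ ($c = -8 + \frac{1}{7} \left(-6715\right) = -8 - \frac{6715}{7} = - \frac{6771}{7} \approx -967.29$)
$\frac{1}{c + V{\left(115 \right)}} = \frac{1}{- \frac{6771}{7} + 115} = \frac{1}{- \frac{5966}{7}} = - \frac{7}{5966}$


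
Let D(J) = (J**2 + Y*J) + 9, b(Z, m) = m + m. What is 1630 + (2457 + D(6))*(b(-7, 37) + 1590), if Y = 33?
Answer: 4494430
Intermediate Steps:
b(Z, m) = 2*m
D(J) = 9 + J**2 + 33*J (D(J) = (J**2 + 33*J) + 9 = 9 + J**2 + 33*J)
1630 + (2457 + D(6))*(b(-7, 37) + 1590) = 1630 + (2457 + (9 + 6**2 + 33*6))*(2*37 + 1590) = 1630 + (2457 + (9 + 36 + 198))*(74 + 1590) = 1630 + (2457 + 243)*1664 = 1630 + 2700*1664 = 1630 + 4492800 = 4494430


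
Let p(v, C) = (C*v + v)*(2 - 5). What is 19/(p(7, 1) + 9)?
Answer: -19/33 ≈ -0.57576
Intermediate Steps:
p(v, C) = -3*v - 3*C*v (p(v, C) = (v + C*v)*(-3) = -3*v - 3*C*v)
19/(p(7, 1) + 9) = 19/(-3*7*(1 + 1) + 9) = 19/(-3*7*2 + 9) = 19/(-42 + 9) = 19/(-33) = 19*(-1/33) = -19/33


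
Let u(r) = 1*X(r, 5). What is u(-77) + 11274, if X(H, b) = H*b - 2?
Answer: 10887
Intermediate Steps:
X(H, b) = -2 + H*b
u(r) = -2 + 5*r (u(r) = 1*(-2 + r*5) = 1*(-2 + 5*r) = -2 + 5*r)
u(-77) + 11274 = (-2 + 5*(-77)) + 11274 = (-2 - 385) + 11274 = -387 + 11274 = 10887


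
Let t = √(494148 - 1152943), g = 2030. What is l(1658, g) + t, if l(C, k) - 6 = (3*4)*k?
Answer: 24366 + I*√658795 ≈ 24366.0 + 811.66*I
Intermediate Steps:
t = I*√658795 (t = √(-658795) = I*√658795 ≈ 811.66*I)
l(C, k) = 6 + 12*k (l(C, k) = 6 + (3*4)*k = 6 + 12*k)
l(1658, g) + t = (6 + 12*2030) + I*√658795 = (6 + 24360) + I*√658795 = 24366 + I*√658795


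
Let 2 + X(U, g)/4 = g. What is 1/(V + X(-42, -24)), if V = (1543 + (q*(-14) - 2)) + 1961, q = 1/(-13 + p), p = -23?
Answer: 18/61171 ≈ 0.00029426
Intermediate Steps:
X(U, g) = -8 + 4*g
q = -1/36 (q = 1/(-13 - 23) = 1/(-36) = -1/36 ≈ -0.027778)
V = 63043/18 (V = (1543 + (-1/36*(-14) - 2)) + 1961 = (1543 + (7/18 - 2)) + 1961 = (1543 - 29/18) + 1961 = 27745/18 + 1961 = 63043/18 ≈ 3502.4)
1/(V + X(-42, -24)) = 1/(63043/18 + (-8 + 4*(-24))) = 1/(63043/18 + (-8 - 96)) = 1/(63043/18 - 104) = 1/(61171/18) = 18/61171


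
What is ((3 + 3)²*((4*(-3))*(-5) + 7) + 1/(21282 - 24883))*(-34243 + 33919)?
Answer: -2814137964/3601 ≈ -7.8149e+5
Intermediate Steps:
((3 + 3)²*((4*(-3))*(-5) + 7) + 1/(21282 - 24883))*(-34243 + 33919) = (6²*(-12*(-5) + 7) + 1/(-3601))*(-324) = (36*(60 + 7) - 1/3601)*(-324) = (36*67 - 1/3601)*(-324) = (2412 - 1/3601)*(-324) = (8685611/3601)*(-324) = -2814137964/3601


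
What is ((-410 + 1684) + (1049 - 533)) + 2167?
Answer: 3957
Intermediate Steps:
((-410 + 1684) + (1049 - 533)) + 2167 = (1274 + 516) + 2167 = 1790 + 2167 = 3957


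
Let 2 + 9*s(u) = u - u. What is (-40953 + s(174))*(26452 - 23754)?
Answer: -994426142/9 ≈ -1.1049e+8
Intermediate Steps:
s(u) = -2/9 (s(u) = -2/9 + (u - u)/9 = -2/9 + (⅑)*0 = -2/9 + 0 = -2/9)
(-40953 + s(174))*(26452 - 23754) = (-40953 - 2/9)*(26452 - 23754) = -368579/9*2698 = -994426142/9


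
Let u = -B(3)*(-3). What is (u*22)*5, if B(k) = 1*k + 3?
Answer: 1980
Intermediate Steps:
B(k) = 3 + k (B(k) = k + 3 = 3 + k)
u = 18 (u = -(3 + 3)*(-3) = -1*6*(-3) = -6*(-3) = 18)
(u*22)*5 = (18*22)*5 = 396*5 = 1980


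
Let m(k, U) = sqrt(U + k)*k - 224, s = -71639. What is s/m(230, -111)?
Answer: -573112/223033 - 8238485*sqrt(119)/3122462 ≈ -31.352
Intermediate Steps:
m(k, U) = -224 + k*sqrt(U + k) (m(k, U) = k*sqrt(U + k) - 224 = -224 + k*sqrt(U + k))
s/m(230, -111) = -71639/(-224 + 230*sqrt(-111 + 230)) = -71639/(-224 + 230*sqrt(119))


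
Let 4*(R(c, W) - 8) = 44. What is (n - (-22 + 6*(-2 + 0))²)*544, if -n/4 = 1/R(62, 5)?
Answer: -11950592/19 ≈ -6.2898e+5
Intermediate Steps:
R(c, W) = 19 (R(c, W) = 8 + (¼)*44 = 8 + 11 = 19)
n = -4/19 ≈ -0.21053
(n - (-22 + 6*(-2 + 0))²)*544 = (-4/19 - (-22 + 6*(-2 + 0))²)*544 = (-4/19 - (-22 + 6*(-2))²)*544 = (-4/19 - (-22 - 12)²)*544 = (-4/19 - 1*(-34)²)*544 = (-4/19 - 1*1156)*544 = (-4/19 - 1156)*544 = -21968/19*544 = -11950592/19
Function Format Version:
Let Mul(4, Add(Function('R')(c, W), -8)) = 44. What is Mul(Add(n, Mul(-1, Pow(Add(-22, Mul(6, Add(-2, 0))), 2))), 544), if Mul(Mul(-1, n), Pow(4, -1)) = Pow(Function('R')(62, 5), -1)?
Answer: Rational(-11950592, 19) ≈ -6.2898e+5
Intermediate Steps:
Function('R')(c, W) = 19 (Function('R')(c, W) = Add(8, Mul(Rational(1, 4), 44)) = Add(8, 11) = 19)
n = Rational(-4, 19) (n = Mul(-4, Pow(19, -1)) = Mul(-4, Rational(1, 19)) = Rational(-4, 19) ≈ -0.21053)
Mul(Add(n, Mul(-1, Pow(Add(-22, Mul(6, Add(-2, 0))), 2))), 544) = Mul(Add(Rational(-4, 19), Mul(-1, Pow(Add(-22, Mul(6, Add(-2, 0))), 2))), 544) = Mul(Add(Rational(-4, 19), Mul(-1, Pow(Add(-22, Mul(6, -2)), 2))), 544) = Mul(Add(Rational(-4, 19), Mul(-1, Pow(Add(-22, -12), 2))), 544) = Mul(Add(Rational(-4, 19), Mul(-1, Pow(-34, 2))), 544) = Mul(Add(Rational(-4, 19), Mul(-1, 1156)), 544) = Mul(Add(Rational(-4, 19), -1156), 544) = Mul(Rational(-21968, 19), 544) = Rational(-11950592, 19)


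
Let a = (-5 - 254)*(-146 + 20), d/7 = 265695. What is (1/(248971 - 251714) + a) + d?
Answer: 5191124756/2743 ≈ 1.8925e+6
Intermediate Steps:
d = 1859865 (d = 7*265695 = 1859865)
a = 32634 (a = -259*(-126) = 32634)
(1/(248971 - 251714) + a) + d = (1/(248971 - 251714) + 32634) + 1859865 = (1/(-2743) + 32634) + 1859865 = (-1/2743 + 32634) + 1859865 = 89515061/2743 + 1859865 = 5191124756/2743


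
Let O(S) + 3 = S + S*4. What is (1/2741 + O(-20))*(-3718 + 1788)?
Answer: 544881460/2741 ≈ 1.9879e+5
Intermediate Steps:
O(S) = -3 + 5*S (O(S) = -3 + (S + S*4) = -3 + (S + 4*S) = -3 + 5*S)
(1/2741 + O(-20))*(-3718 + 1788) = (1/2741 + (-3 + 5*(-20)))*(-3718 + 1788) = (1/2741 + (-3 - 100))*(-1930) = (1/2741 - 103)*(-1930) = -282322/2741*(-1930) = 544881460/2741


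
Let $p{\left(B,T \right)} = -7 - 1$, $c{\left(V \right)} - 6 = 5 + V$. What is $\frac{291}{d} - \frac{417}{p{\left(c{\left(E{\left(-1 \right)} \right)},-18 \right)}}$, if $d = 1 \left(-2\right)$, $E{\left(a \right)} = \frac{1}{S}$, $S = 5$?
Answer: $- \frac{747}{8} \approx -93.375$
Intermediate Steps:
$E{\left(a \right)} = \frac{1}{5}$
$c{\left(V \right)} = 11 + V$ ($c{\left(V \right)} = 6 + \left(5 + V\right) = 11 + V$)
$p{\left(B,T \right)} = -8$ ($p{\left(B,T \right)} = -7 - 1 = -8$)
$d = -2$
$\frac{291}{d} - \frac{417}{p{\left(c{\left(E{\left(-1 \right)} \right)},-18 \right)}} = \frac{291}{-2} - \frac{417}{-8} = 291 \left(- \frac{1}{2}\right) - - \frac{417}{8} = - \frac{291}{2} + \frac{417}{8} = - \frac{747}{8}$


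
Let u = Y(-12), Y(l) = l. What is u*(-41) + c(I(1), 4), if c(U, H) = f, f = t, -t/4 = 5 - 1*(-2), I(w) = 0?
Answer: 464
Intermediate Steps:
t = -28 (t = -4*(5 - 1*(-2)) = -4*(5 + 2) = -4*7 = -28)
u = -12
f = -28
c(U, H) = -28
u*(-41) + c(I(1), 4) = -12*(-41) - 28 = 492 - 28 = 464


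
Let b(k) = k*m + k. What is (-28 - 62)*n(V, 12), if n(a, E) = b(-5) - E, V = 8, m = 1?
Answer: 1980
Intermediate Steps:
b(k) = 2*k (b(k) = k*1 + k = k + k = 2*k)
n(a, E) = -10 - E (n(a, E) = 2*(-5) - E = -10 - E)
(-28 - 62)*n(V, 12) = (-28 - 62)*(-10 - 1*12) = -90*(-10 - 12) = -90*(-22) = 1980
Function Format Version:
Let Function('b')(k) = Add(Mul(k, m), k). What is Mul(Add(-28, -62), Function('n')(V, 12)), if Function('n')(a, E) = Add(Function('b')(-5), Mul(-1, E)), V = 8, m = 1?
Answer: 1980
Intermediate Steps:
Function('b')(k) = Mul(2, k) (Function('b')(k) = Add(Mul(k, 1), k) = Add(k, k) = Mul(2, k))
Function('n')(a, E) = Add(-10, Mul(-1, E)) (Function('n')(a, E) = Add(Mul(2, -5), Mul(-1, E)) = Add(-10, Mul(-1, E)))
Mul(Add(-28, -62), Function('n')(V, 12)) = Mul(Add(-28, -62), Add(-10, Mul(-1, 12))) = Mul(-90, Add(-10, -12)) = Mul(-90, -22) = 1980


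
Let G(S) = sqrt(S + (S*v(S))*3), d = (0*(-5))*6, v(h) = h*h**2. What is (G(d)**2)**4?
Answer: 0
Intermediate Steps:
v(h) = h**3
d = 0 (d = 0*6 = 0)
G(S) = sqrt(S + 3*S**4) (G(S) = sqrt(S + (S*S**3)*3) = sqrt(S + S**4*3) = sqrt(S + 3*S**4))
(G(d)**2)**4 = ((sqrt(0 + 3*0**4))**2)**4 = ((sqrt(0 + 3*0))**2)**4 = ((sqrt(0 + 0))**2)**4 = ((sqrt(0))**2)**4 = (0**2)**4 = 0**4 = 0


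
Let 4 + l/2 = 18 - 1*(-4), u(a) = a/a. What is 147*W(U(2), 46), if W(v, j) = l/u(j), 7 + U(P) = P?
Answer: 5292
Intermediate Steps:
U(P) = -7 + P
u(a) = 1
l = 36 (l = -8 + 2*(18 - 1*(-4)) = -8 + 2*(18 + 4) = -8 + 2*22 = -8 + 44 = 36)
W(v, j) = 36 (W(v, j) = 36/1 = 36*1 = 36)
147*W(U(2), 46) = 147*36 = 5292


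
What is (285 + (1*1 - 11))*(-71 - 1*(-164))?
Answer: 25575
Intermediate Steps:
(285 + (1*1 - 11))*(-71 - 1*(-164)) = (285 + (1 - 11))*(-71 + 164) = (285 - 10)*93 = 275*93 = 25575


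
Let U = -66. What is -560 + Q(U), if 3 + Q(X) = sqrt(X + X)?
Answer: -563 + 2*I*sqrt(33) ≈ -563.0 + 11.489*I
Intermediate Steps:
Q(X) = -3 + sqrt(2)*sqrt(X) (Q(X) = -3 + sqrt(X + X) = -3 + sqrt(2*X) = -3 + sqrt(2)*sqrt(X))
-560 + Q(U) = -560 + (-3 + sqrt(2)*sqrt(-66)) = -560 + (-3 + sqrt(2)*(I*sqrt(66))) = -560 + (-3 + 2*I*sqrt(33)) = -563 + 2*I*sqrt(33)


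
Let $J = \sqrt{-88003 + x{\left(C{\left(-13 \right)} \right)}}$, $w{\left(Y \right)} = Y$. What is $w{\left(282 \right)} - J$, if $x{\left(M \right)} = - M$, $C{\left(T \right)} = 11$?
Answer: $282 - i \sqrt{88014} \approx 282.0 - 296.67 i$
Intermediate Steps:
$J = i \sqrt{88014}$ ($J = \sqrt{-88003 - 11} = \sqrt{-88014} = i \sqrt{88014} \approx 296.67 i$)
$w{\left(282 \right)} - J = 282 - i \sqrt{88014}$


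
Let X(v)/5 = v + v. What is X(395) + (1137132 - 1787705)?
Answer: -646623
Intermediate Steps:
X(v) = 10*v (X(v) = 5*(v + v) = 5*(2*v) = 10*v)
X(395) + (1137132 - 1787705) = 10*395 + (1137132 - 1787705) = 3950 - 650573 = -646623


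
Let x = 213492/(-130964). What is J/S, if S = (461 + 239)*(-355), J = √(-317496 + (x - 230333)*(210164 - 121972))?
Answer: -I*√5444012397232648862/4068069250 ≈ -0.57355*I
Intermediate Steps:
x = -53373/32741 (x = 213492*(-1/130964) = -53373/32741 ≈ -1.6302)
J = 2*I*√5444012397232648862/32741 (J = √(-317496 + (-53373/32741 - 230333)*(210164 - 121972)) = √(-317496 - 7541386126/32741*88192) = √(-317496 - 665089925224192/32741) = √(-665100320360728/32741) = 2*I*√5444012397232648862/32741 ≈ 1.4253e+5*I)
S = -248500 (S = 700*(-355) = -248500)
J/S = (2*I*√5444012397232648862/32741)/(-248500) = (2*I*√5444012397232648862/32741)*(-1/248500) = -I*√5444012397232648862/4068069250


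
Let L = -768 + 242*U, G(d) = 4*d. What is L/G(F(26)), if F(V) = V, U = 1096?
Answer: 33058/13 ≈ 2542.9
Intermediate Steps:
L = 264464 (L = -768 + 242*1096 = -768 + 265232 = 264464)
L/G(F(26)) = 264464/((4*26)) = 264464/104 = 264464*(1/104) = 33058/13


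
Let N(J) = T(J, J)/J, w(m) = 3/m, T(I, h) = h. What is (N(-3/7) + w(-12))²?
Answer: 9/16 ≈ 0.56250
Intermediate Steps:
N(J) = 1 (N(J) = J/J = 1)
(N(-3/7) + w(-12))² = (1 + 3/(-12))² = (1 + 3*(-1/12))² = (1 - ¼)² = (¾)² = 9/16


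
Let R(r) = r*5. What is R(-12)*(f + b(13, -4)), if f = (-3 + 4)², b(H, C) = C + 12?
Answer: -540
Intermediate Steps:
R(r) = 5*r
b(H, C) = 12 + C
f = 1 (f = 1² = 1)
R(-12)*(f + b(13, -4)) = (5*(-12))*(1 + (12 - 4)) = -60*(1 + 8) = -60*9 = -540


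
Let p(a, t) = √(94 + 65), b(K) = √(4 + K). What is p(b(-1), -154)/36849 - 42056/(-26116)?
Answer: 10514/6529 + √159/36849 ≈ 1.6107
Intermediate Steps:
p(a, t) = √159
p(b(-1), -154)/36849 - 42056/(-26116) = √159/36849 - 42056/(-26116) = √159*(1/36849) - 42056*(-1/26116) = √159/36849 + 10514/6529 = 10514/6529 + √159/36849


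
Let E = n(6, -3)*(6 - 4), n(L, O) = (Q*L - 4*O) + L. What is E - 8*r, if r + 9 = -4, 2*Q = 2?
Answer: 152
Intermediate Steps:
Q = 1 (Q = (½)*2 = 1)
n(L, O) = -4*O + 2*L (n(L, O) = (1*L - 4*O) + L = (L - 4*O) + L = -4*O + 2*L)
r = -13 (r = -9 - 4 = -13)
E = 48 (E = (-4*(-3) + 2*6)*(6 - 4) = (12 + 12)*2 = 24*2 = 48)
E - 8*r = 48 - 8*(-13) = 48 + 104 = 152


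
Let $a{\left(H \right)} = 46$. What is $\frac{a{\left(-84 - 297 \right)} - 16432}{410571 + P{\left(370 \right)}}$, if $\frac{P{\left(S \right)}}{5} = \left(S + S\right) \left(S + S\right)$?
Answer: $- \frac{16386}{3148571} \approx -0.0052043$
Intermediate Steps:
$P{\left(S \right)} = 20 S^{2}$ ($P{\left(S \right)} = 5 \left(S + S\right) \left(S + S\right) = 5 \cdot 2 S 2 S = 5 \cdot 4 S^{2} = 20 S^{2}$)
$\frac{a{\left(-84 - 297 \right)} - 16432}{410571 + P{\left(370 \right)}} = \frac{46 - 16432}{410571 + 20 \cdot 370^{2}} = - \frac{16386}{410571 + 20 \cdot 136900} = - \frac{16386}{410571 + 2738000} = - \frac{16386}{3148571}$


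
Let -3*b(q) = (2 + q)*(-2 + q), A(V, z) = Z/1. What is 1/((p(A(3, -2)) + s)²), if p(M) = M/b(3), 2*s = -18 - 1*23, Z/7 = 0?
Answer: 4/1681 ≈ 0.0023795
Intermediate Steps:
Z = 0 (Z = 7*0 = 0)
A(V, z) = 0 (A(V, z) = 0/1 = 0*1 = 0)
b(q) = -(-2 + q)*(2 + q)/3 (b(q) = -(2 + q)*(-2 + q)/3 = -(-2 + q)*(2 + q)/3)
s = -41/2 (s = (-18 - 1*23)/2 = (-18 - 23)/2 = (½)*(-41) = -41/2 ≈ -20.500)
p(M) = -3*M/5 (p(M) = M/(4/3 - ⅓*3²) = M/(4/3 - ⅓*9) = M/(4/3 - 3) = M/(-5/3) = M*(-⅗) = -3*M/5)
1/((p(A(3, -2)) + s)²) = 1/((-⅗*0 - 41/2)²) = 1/((0 - 41/2)²) = 1/((-41/2)²) = 1/(1681/4) = 4/1681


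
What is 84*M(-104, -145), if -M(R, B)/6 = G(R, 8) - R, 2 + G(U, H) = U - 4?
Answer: 3024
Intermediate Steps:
G(U, H) = -6 + U (G(U, H) = -2 + (U - 4) = -2 + (-4 + U) = -6 + U)
M(R, B) = 36 (M(R, B) = -6*((-6 + R) - R) = -6*(-6) = 36)
84*M(-104, -145) = 84*36 = 3024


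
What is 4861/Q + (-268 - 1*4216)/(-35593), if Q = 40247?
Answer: 353485121/1432511471 ≈ 0.24676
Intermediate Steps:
4861/Q + (-268 - 1*4216)/(-35593) = 4861/40247 + (-268 - 1*4216)/(-35593) = 4861*(1/40247) + (-268 - 4216)*(-1/35593) = 4861/40247 - 4484*(-1/35593) = 4861/40247 + 4484/35593 = 353485121/1432511471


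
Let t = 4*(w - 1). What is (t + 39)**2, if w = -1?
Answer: 961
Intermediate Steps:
t = -8 (t = 4*(-1 - 1) = 4*(-2) = -8)
(t + 39)**2 = (-8 + 39)**2 = 31**2 = 961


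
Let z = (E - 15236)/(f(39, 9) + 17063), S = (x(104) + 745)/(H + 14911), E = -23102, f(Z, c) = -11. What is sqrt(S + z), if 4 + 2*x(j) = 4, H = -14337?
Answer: 4*I*sqrt(44034)/861 ≈ 0.97488*I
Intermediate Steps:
x(j) = 0 (x(j) = -2 + (1/2)*4 = -2 + 2 = 0)
S = 745/574 (S = (0 + 745)/(-14337 + 14911) = 745/574 ≈ 1.2979)
z = -661/294 (z = (-23102 - 15236)/(-11 + 17063) = -38338/17052 = -38338*1/17052 = -661/294 ≈ -2.2483)
sqrt(S + z) = sqrt(745/574 - 661/294) = sqrt(-5728/6027) = 4*I*sqrt(44034)/861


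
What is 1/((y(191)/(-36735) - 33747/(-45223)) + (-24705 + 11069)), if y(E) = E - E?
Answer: -45223/616627081 ≈ -7.3339e-5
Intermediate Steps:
y(E) = 0
1/((y(191)/(-36735) - 33747/(-45223)) + (-24705 + 11069)) = 1/((0/(-36735) - 33747/(-45223)) + (-24705 + 11069)) = 1/((0*(-1/36735) - 33747*(-1/45223)) - 13636) = 1/((0 + 33747/45223) - 13636) = 1/(33747/45223 - 13636) = 1/(-616627081/45223) = -45223/616627081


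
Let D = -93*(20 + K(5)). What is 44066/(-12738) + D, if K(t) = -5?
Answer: -809708/579 ≈ -1398.5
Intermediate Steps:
D = -1395 (D = -93*(20 - 5) = -93*15 = -1395)
44066/(-12738) + D = 44066/(-12738) - 1395 = 44066*(-1/12738) - 1395 = -2003/579 - 1395 = -809708/579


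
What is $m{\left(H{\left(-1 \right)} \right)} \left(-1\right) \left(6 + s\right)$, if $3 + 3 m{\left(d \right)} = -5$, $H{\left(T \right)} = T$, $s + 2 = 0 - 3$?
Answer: $\frac{8}{3} \approx 2.6667$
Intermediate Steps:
$s = -5$ ($s = -2 + \left(0 - 3\right) = -2 - 3 = -5$)
$m{\left(d \right)} = - \frac{8}{3}$ ($m{\left(d \right)} = -1 + \frac{1}{3} \left(-5\right) = -1 - \frac{5}{3} = - \frac{8}{3}$)
$m{\left(H{\left(-1 \right)} \right)} \left(-1\right) \left(6 + s\right) = \left(- \frac{8}{3}\right) \left(-1\right) \left(6 - 5\right) = \frac{8}{3} \cdot 1 = \frac{8}{3}$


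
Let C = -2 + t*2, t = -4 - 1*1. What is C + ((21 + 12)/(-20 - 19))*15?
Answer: -321/13 ≈ -24.692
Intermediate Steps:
t = -5 (t = -4 - 1 = -5)
C = -12 (C = -2 - 5*2 = -2 - 10 = -12)
C + ((21 + 12)/(-20 - 19))*15 = -12 + ((21 + 12)/(-20 - 19))*15 = -12 + (33/(-39))*15 = -12 + (33*(-1/39))*15 = -12 - 11/13*15 = -12 - 165/13 = -321/13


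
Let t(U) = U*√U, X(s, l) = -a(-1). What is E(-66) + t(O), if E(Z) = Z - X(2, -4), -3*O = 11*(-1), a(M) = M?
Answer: -67 + 11*√33/9 ≈ -59.979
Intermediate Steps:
O = 11/3 (O = -11*(-1)/3 = -⅓*(-11) = 11/3 ≈ 3.6667)
X(s, l) = 1 (X(s, l) = -1*(-1) = 1)
t(U) = U^(3/2)
E(Z) = -1 + Z (E(Z) = Z - 1*1 = Z - 1 = -1 + Z)
E(-66) + t(O) = (-1 - 66) + (11/3)^(3/2) = -67 + 11*√33/9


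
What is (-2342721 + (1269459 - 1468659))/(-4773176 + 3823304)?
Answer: 847307/316624 ≈ 2.6761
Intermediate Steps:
(-2342721 + (1269459 - 1468659))/(-4773176 + 3823304) = (-2342721 - 199200)/(-949872) = -2541921*(-1/949872) = 847307/316624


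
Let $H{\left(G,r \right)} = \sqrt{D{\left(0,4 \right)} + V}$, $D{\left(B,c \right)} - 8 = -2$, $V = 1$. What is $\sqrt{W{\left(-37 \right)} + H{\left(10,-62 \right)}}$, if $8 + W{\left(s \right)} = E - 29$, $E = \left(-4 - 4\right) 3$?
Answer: $\sqrt{-61 + \sqrt{7}} \approx 7.639 i$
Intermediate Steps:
$E = -24$ ($E = \left(-8\right) 3 = -24$)
$D{\left(B,c \right)} = 6$ ($D{\left(B,c \right)} = 8 - 2 = 6$)
$W{\left(s \right)} = -61$ ($W{\left(s \right)} = -8 - 53 = -61$)
$H{\left(G,r \right)} = \sqrt{7}$ ($H{\left(G,r \right)} = \sqrt{6 + 1} = \sqrt{7}$)
$\sqrt{W{\left(-37 \right)} + H{\left(10,-62 \right)}} = \sqrt{-61 + \sqrt{7}}$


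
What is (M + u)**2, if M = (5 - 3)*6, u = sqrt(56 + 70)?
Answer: 270 + 72*sqrt(14) ≈ 539.40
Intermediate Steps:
u = 3*sqrt(14) (u = sqrt(126) = 3*sqrt(14) ≈ 11.225)
M = 12 (M = 2*6 = 12)
(M + u)**2 = (12 + 3*sqrt(14))**2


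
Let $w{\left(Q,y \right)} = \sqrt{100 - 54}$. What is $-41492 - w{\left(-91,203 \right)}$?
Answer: $-41492 - \sqrt{46} \approx -41499.0$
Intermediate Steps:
$w{\left(Q,y \right)} = \sqrt{46}$
$-41492 - w{\left(-91,203 \right)} = -41492 - \sqrt{46}$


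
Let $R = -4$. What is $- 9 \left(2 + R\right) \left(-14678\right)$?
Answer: $-264204$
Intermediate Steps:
$- 9 \left(2 + R\right) \left(-14678\right) = - 9 \left(2 - 4\right) \left(-14678\right) = \left(-9\right) \left(-2\right) \left(-14678\right) = 18 \left(-14678\right) = -264204$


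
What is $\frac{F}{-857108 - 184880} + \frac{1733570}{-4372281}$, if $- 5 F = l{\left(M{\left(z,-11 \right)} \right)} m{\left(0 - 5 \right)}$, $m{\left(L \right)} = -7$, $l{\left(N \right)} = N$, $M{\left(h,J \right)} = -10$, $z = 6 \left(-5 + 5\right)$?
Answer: $- \frac{903148962613}{2277932167314} \approx -0.39648$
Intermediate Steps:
$z = 0$ ($z = 6 \cdot 0 = 0$)
$F = -14$ ($F = - \frac{\left(-10\right) \left(-7\right)}{5} = \left(- \frac{1}{5}\right) 70 = -14$)
$\frac{F}{-857108 - 184880} + \frac{1733570}{-4372281} = - \frac{14}{-857108 - 184880} + \frac{1733570}{-4372281} = - \frac{14}{-1041988} + 1733570 \left(- \frac{1}{4372281}\right) = \left(-14\right) \left(- \frac{1}{1041988}\right) - \frac{1733570}{4372281} = \frac{7}{520994} - \frac{1733570}{4372281} = - \frac{903148962613}{2277932167314}$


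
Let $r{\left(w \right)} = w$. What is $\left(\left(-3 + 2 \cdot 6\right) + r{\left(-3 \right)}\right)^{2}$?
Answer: $36$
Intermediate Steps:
$\left(\left(-3 + 2 \cdot 6\right) + r{\left(-3 \right)}\right)^{2} = \left(\left(-3 + 2 \cdot 6\right) - 3\right)^{2} = \left(\left(-3 + 12\right) - 3\right)^{2} = \left(9 - 3\right)^{2} = 6^{2} = 36$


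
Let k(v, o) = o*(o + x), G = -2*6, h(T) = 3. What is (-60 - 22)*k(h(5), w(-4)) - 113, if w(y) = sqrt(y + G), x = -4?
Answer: 1199 + 1312*I ≈ 1199.0 + 1312.0*I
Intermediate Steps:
G = -12
w(y) = sqrt(-12 + y) (w(y) = sqrt(y - 12) = sqrt(-12 + y))
k(v, o) = o*(-4 + o) (k(v, o) = o*(o - 4) = o*(-4 + o))
(-60 - 22)*k(h(5), w(-4)) - 113 = (-60 - 22)*(sqrt(-12 - 4)*(-4 + sqrt(-12 - 4))) - 113 = -82*sqrt(-16)*(-4 + sqrt(-16)) - 113 = -82*4*I*(-4 + 4*I) - 113 = -328*I*(-4 + 4*I) - 113 = -113 - 328*I*(-4 + 4*I)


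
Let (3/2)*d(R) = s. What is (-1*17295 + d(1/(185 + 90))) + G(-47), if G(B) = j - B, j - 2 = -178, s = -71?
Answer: -52414/3 ≈ -17471.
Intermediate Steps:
j = -176 (j = 2 - 178 = -176)
d(R) = -142/3 (d(R) = (⅔)*(-71) = -142/3)
G(B) = -176 - B
(-1*17295 + d(1/(185 + 90))) + G(-47) = (-1*17295 - 142/3) + (-176 - 1*(-47)) = (-17295 - 142/3) + (-176 + 47) = -52027/3 - 129 = -52414/3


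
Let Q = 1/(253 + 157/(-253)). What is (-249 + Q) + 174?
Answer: -4788647/63852 ≈ -74.996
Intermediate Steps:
Q = 253/63852 (Q = 1/(253 + 157*(-1/253)) = 1/(253 - 157/253) = 1/(63852/253) = 253/63852 ≈ 0.0039623)
(-249 + Q) + 174 = (-249 + 253/63852) + 174 = -15898895/63852 + 174 = -4788647/63852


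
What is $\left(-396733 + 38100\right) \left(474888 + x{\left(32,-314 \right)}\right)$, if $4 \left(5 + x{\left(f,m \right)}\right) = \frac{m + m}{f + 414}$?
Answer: $- \frac{75957630557413}{446} \approx -1.7031 \cdot 10^{11}$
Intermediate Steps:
$x{\left(f,m \right)} = -5 + \frac{m}{2 \left(414 + f\right)}$ ($x{\left(f,m \right)} = -5 + \frac{\left(m + m\right) \frac{1}{f + 414}}{4} = -5 + \frac{2 m \frac{1}{414 + f}}{4} = -5 + \frac{m}{2 \left(414 + f\right)}$)
$\left(-396733 + 38100\right) \left(474888 + x{\left(32,-314 \right)}\right) = \left(-396733 + 38100\right) \left(474888 + \frac{-4140 - 314 - 320}{2 \left(414 + 32\right)}\right) = - 358633 \left(474888 + \frac{-4140 - 314 - 320}{2 \cdot 446}\right) = - 358633 \left(474888 + \frac{1}{2} \cdot \frac{1}{446} \left(-4774\right)\right) = - 358633 \left(474888 - \frac{2387}{446}\right) = \left(-358633\right) \frac{211797661}{446} = - \frac{75957630557413}{446}$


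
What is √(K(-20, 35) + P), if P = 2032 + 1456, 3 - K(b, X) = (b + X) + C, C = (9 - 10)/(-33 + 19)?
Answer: 3*√75698/14 ≈ 58.957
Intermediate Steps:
C = 1/14 (C = -1/(-14) = -1*(-1/14) = 1/14 ≈ 0.071429)
K(b, X) = 41/14 - X - b (K(b, X) = 3 - ((b + X) + 1/14) = 3 - ((X + b) + 1/14) = 3 - (1/14 + X + b) = 3 + (-1/14 - X - b) = 41/14 - X - b)
P = 3488
√(K(-20, 35) + P) = √((41/14 - 1*35 - 1*(-20)) + 3488) = √((41/14 - 35 + 20) + 3488) = √(-169/14 + 3488) = √(48663/14) = 3*√75698/14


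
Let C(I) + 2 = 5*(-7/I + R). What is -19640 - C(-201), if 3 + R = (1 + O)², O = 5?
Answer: -3980438/201 ≈ -19803.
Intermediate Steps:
R = 33 (R = -3 + (1 + 5)² = -3 + 6² = -3 + 36 = 33)
C(I) = 163 - 35/I (C(I) = -2 + 5*(-7/I + 33) = -2 + 5*(33 - 7/I) = -2 + (165 - 35/I) = 163 - 35/I)
-19640 - C(-201) = -19640 - (163 - 35/(-201)) = -19640 - (163 - 35*(-1/201)) = -19640 - (163 + 35/201) = -19640 - 1*32798/201 = -19640 - 32798/201 = -3980438/201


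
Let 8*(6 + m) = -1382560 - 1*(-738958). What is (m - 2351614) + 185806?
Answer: -8985057/4 ≈ -2.2463e+6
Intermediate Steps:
m = -321825/4 (m = -6 + (-1382560 - 1*(-738958))/8 = -6 + (-1382560 + 738958)/8 = -6 + (⅛)*(-643602) = -6 - 321801/4 = -321825/4 ≈ -80456.)
(m - 2351614) + 185806 = (-321825/4 - 2351614) + 185806 = -9728281/4 + 185806 = -8985057/4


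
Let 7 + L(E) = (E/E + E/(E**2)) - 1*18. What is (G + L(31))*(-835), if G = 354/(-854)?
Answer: 269494580/13237 ≈ 20359.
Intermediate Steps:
G = -177/427 (G = 354*(-1/854) = -177/427 ≈ -0.41452)
L(E) = -24 + 1/E (L(E) = -7 + ((E/E + E/(E**2)) - 1*18) = -7 + ((1 + E/E**2) - 18) = -7 + ((1 + 1/E) - 18) = -7 + (-17 + 1/E) = -24 + 1/E)
(G + L(31))*(-835) = (-177/427 + (-24 + 1/31))*(-835) = (-177/427 - 743/31)*(-835) = -322748/13237*(-835) = 269494580/13237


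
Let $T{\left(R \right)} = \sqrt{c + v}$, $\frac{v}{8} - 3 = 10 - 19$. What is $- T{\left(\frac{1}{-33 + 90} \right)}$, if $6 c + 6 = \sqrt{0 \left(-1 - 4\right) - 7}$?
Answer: $- \frac{\sqrt{-1764 + 6 i \sqrt{7}}}{6} \approx -0.031497 - 7.0001 i$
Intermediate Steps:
$c = -1 + \frac{i \sqrt{7}}{6}$ ($c = -1 + \frac{\sqrt{0 \left(-1 - 4\right) - 7}}{6} = -1 + \frac{\sqrt{0 \left(-5\right) - 7}}{6} = -1 + \frac{\sqrt{0 - 7}}{6} = -1 + \frac{\sqrt{-7}}{6} = -1 + \frac{i \sqrt{7}}{6} \approx -1.0 + 0.44096 i$)
$v = -48$ ($v = 24 + 8 \left(10 - 19\right) = 24 + 8 \left(-9\right) = 24 - 72 = -48$)
$T{\left(R \right)} = \sqrt{-49 + \frac{i \sqrt{7}}{6}}$ ($T{\left(R \right)} = \sqrt{\left(-1 + \frac{i \sqrt{7}}{6}\right) - 48} = \sqrt{-49 + \frac{i \sqrt{7}}{6}}$)
$- T{\left(\frac{1}{-33 + 90} \right)} = - \frac{\sqrt{-1764 + 6 i \sqrt{7}}}{6}$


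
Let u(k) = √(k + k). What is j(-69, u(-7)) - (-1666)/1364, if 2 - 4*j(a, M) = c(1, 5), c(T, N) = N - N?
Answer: 587/341 ≈ 1.7214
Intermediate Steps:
u(k) = √2*√k (u(k) = √(2*k) = √2*√k)
c(T, N) = 0
j(a, M) = ½ (j(a, M) = ½ - ¼*0 = ½ + 0 = ½)
j(-69, u(-7)) - (-1666)/1364 = ½ - (-1666)/1364 = ½ - 1*(-833/682) = ½ + 833/682 = 587/341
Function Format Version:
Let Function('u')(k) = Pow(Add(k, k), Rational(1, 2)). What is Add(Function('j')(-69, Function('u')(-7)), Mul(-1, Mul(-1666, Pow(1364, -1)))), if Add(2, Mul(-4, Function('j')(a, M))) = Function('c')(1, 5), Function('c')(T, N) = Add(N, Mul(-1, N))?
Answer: Rational(587, 341) ≈ 1.7214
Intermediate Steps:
Function('u')(k) = Mul(Pow(2, Rational(1, 2)), Pow(k, Rational(1, 2))) (Function('u')(k) = Pow(Mul(2, k), Rational(1, 2)) = Mul(Pow(2, Rational(1, 2)), Pow(k, Rational(1, 2))))
Function('c')(T, N) = 0
Function('j')(a, M) = Rational(1, 2) (Function('j')(a, M) = Add(Rational(1, 2), Mul(Rational(-1, 4), 0)) = Add(Rational(1, 2), 0) = Rational(1, 2))
Add(Function('j')(-69, Function('u')(-7)), Mul(-1, Mul(-1666, Pow(1364, -1)))) = Add(Rational(1, 2), Mul(-1, Mul(-1666, Pow(1364, -1)))) = Add(Rational(1, 2), Mul(-1, Mul(-1666, Rational(1, 1364)))) = Add(Rational(1, 2), Mul(-1, Rational(-833, 682))) = Add(Rational(1, 2), Rational(833, 682)) = Rational(587, 341)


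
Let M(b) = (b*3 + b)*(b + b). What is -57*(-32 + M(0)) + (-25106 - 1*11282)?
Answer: -34564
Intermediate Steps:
M(b) = 8*b² (M(b) = (3*b + b)*(2*b) = (4*b)*(2*b) = 8*b²)
-57*(-32 + M(0)) + (-25106 - 1*11282) = -57*(-32 + 8*0²) + (-25106 - 1*11282) = -57*(-32 + 8*0) + (-25106 - 11282) = -57*(-32 + 0) - 36388 = -57*(-32) - 36388 = 1824 - 36388 = -34564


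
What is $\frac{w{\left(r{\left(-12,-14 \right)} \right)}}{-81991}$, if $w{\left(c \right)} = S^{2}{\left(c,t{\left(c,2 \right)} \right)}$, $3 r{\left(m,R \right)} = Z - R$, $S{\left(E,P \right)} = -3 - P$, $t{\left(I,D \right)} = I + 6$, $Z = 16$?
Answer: $- \frac{361}{81991} \approx -0.0044029$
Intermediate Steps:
$t{\left(I,D \right)} = 6 + I$
$r{\left(m,R \right)} = \frac{16}{3} - \frac{R}{3}$ ($r{\left(m,R \right)} = \frac{16 - R}{3} = \frac{16}{3} - \frac{R}{3}$)
$w{\left(c \right)} = \left(-9 - c\right)^{2}$ ($w{\left(c \right)} = \left(-3 - \left(6 + c\right)\right)^{2} = \left(-9 - c\right)^{2}$)
$\frac{w{\left(r{\left(-12,-14 \right)} \right)}}{-81991} = \frac{\left(9 + \left(\frac{16}{3} - - \frac{14}{3}\right)\right)^{2}}{-81991} = \left(9 + \left(\frac{16}{3} + \frac{14}{3}\right)\right)^{2} \left(- \frac{1}{81991}\right) = \left(9 + 10\right)^{2} \left(- \frac{1}{81991}\right) = 19^{2} \left(- \frac{1}{81991}\right) = 361 \left(- \frac{1}{81991}\right) = - \frac{361}{81991}$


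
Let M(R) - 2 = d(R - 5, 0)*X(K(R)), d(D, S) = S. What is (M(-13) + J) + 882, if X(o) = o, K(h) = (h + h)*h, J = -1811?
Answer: -927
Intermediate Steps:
K(h) = 2*h² (K(h) = (2*h)*h = 2*h²)
M(R) = 2 (M(R) = 2 + 0*(2*R²) = 2 + 0 = 2)
(M(-13) + J) + 882 = (2 - 1811) + 882 = -1809 + 882 = -927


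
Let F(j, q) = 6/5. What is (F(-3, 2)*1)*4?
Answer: 24/5 ≈ 4.8000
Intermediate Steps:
F(j, q) = 6/5 (F(j, q) = 6*(⅕) = 6/5)
(F(-3, 2)*1)*4 = ((6/5)*1)*4 = (6/5)*4 = 24/5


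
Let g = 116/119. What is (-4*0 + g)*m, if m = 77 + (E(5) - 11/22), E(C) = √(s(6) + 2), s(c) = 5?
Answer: 522/7 + 116*√7/119 ≈ 77.151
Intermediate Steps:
g = 116/119 (g = 116*(1/119) = 116/119 ≈ 0.97479)
E(C) = √7 (E(C) = √(5 + 2) = √7)
m = 153/2 + √7 (m = 77 + (√7 - 11/22) = 77 + (√7 - 1*½) = 77 + (√7 - ½) = 77 + (-½ + √7) = 153/2 + √7 ≈ 79.146)
(-4*0 + g)*m = (-4*0 + 116/119)*(153/2 + √7) = (0 + 116/119)*(153/2 + √7) = 116*(153/2 + √7)/119 = 522/7 + 116*√7/119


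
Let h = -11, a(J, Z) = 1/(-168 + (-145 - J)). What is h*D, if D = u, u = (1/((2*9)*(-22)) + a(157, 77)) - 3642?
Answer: 338924953/8460 ≈ 40062.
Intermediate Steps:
a(J, Z) = 1/(-313 - J)
u = -338924953/93060 (u = (1/((2*9)*(-22)) - 1/(313 + 157)) - 3642 = (1/(18*(-22)) - 1/470) - 3642 = (1/(-396) - 1*1/470) - 3642 = (-1/396 - 1/470) - 3642 = -433/93060 - 3642 = -338924953/93060 ≈ -3642.0)
D = -338924953/93060 ≈ -3642.0
h*D = -11*(-338924953/93060) = 338924953/8460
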